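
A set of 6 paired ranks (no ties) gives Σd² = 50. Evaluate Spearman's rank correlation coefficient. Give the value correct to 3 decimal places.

ρ = 1 − 6Σd² / [n(n²−1)] = 1 − 6×50 / (6×35)
  = 1 − 300/210 = 1 − 1.4286 ≈ -0.429

-0.429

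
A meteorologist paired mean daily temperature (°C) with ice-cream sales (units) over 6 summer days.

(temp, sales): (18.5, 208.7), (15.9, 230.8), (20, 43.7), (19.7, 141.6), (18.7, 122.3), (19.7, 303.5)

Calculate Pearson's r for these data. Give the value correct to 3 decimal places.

n = 6, Σx = 112.5, Σy = 1050.6, Σx² = 2120.93, Σy² = 225854.12, Σxy = 19460.15
nΣxy − ΣxΣy = 116760.9 − 118192.5 = -1431.6
nΣx² − (Σx)² = 12725.58 − 12656.25 = 69.33; nΣy² − (Σy)² = 1355124.72 − 1103760.36 = 251364.36
r = -1431.6 / √(69.33 × 251364.36) = -1431.6 / 4174.5768 ≈ -0.343

-0.343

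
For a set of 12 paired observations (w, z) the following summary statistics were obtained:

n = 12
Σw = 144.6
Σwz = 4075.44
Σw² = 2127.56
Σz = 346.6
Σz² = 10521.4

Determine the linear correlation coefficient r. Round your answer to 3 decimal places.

r = (nΣwz − ΣwΣz) / √[(nΣw² − (Σw)²)(nΣz² − (Σz)²)]
Numerator: 12×4075.44 − 144.6×346.6 = -1213.08
Denominator: √[(25530.72 − 20909.16)(126256.8 − 120131.56)] = √[4621.56 × 6125.24] = 5320.5417
r = -1213.08 / 5320.5417 ≈ -0.228

-0.228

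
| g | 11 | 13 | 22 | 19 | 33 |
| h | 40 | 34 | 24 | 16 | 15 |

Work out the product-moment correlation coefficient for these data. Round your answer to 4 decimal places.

-0.8331

n = 5, Σg = 98, Σh = 129, Σg² = 2224, Σh² = 3813, Σgh = 2209
nΣgh − ΣgΣh = 11045 − 12642 = -1597
nΣg² − (Σg)² = 11120 − 9604 = 1516; nΣh² − (Σh)² = 19065 − 16641 = 2424
r = -1597 / √(1516 × 2424) = -1597 / 1916.9726 ≈ -0.8331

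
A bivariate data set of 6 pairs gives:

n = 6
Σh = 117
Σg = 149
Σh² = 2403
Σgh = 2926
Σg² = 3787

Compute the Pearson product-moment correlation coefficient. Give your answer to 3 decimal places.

0.200

r = (nΣgh − ΣgΣh) / √[(nΣg² − (Σg)²)(nΣh² − (Σh)²)]
Numerator: 6×2926 − 149×117 = 123
Denominator: √[(22722 − 22201)(14418 − 13689)] = √[521 × 729] = 616.2865
r = 123 / 616.2865 ≈ 0.200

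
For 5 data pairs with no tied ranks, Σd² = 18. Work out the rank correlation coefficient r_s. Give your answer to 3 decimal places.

ρ = 1 − 6Σd² / [n(n²−1)] = 1 − 6×18 / (5×24)
  = 1 − 108/120 = 1 − 0.9000 ≈ 0.100

0.100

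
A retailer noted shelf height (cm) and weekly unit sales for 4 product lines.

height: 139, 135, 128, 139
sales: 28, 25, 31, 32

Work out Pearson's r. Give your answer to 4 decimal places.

-0.1219

n = 4, Σx = 541, Σy = 116, Σx² = 73251, Σy² = 3394, Σxy = 15683
nΣxy − ΣxΣy = 62732 − 62756 = -24
nΣx² − (Σx)² = 293004 − 292681 = 323; nΣy² − (Σy)² = 13576 − 13456 = 120
r = -24 / √(323 × 120) = -24 / 196.8756 ≈ -0.1219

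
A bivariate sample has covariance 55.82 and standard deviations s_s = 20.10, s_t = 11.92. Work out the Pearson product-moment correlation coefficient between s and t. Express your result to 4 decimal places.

0.2330

r = Cov(s,t) / (s_s · s_t) = 55.82 / (20.10 × 11.92)
  = 55.82 / 239.5920 ≈ 0.2330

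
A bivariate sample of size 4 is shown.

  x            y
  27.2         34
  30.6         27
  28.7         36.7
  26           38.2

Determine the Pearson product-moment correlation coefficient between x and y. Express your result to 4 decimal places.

-0.8352

n = 4, Σx = 112.5, Σy = 135.9, Σx² = 3175.89, Σy² = 4691.13, Σxy = 3797.49
nΣxy − ΣxΣy = 15189.96 − 15288.75 = -98.79
nΣx² − (Σx)² = 12703.56 − 12656.25 = 47.31; nΣy² − (Σy)² = 18764.52 − 18468.81 = 295.71
r = -98.79 / √(47.31 × 295.71) = -98.79 / 118.2795 ≈ -0.8352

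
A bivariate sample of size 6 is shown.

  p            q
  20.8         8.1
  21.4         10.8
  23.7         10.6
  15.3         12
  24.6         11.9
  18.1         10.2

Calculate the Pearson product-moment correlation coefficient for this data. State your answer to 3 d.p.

n = 6, Σp = 123.9, Σq = 63.6, Σp² = 2619.15, Σq² = 684.26, Σpq = 1311.78
nΣpq − ΣpΣq = 7870.68 − 7880.04 = -9.36
nΣp² − (Σp)² = 15714.9 − 15351.21 = 363.69; nΣq² − (Σq)² = 4105.56 − 4044.96 = 60.6
r = -9.36 / √(363.69 × 60.6) = -9.36 / 148.4574 ≈ -0.063

-0.063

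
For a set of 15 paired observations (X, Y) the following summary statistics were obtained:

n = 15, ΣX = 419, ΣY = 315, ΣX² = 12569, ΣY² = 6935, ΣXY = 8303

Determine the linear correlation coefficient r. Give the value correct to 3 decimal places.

r = (nΣXY − ΣXΣY) / √[(nΣX² − (ΣX)²)(nΣY² − (ΣY)²)]
Numerator: 15×8303 − 419×315 = -7440
Denominator: √[(188535 − 175561)(104025 − 99225)] = √[12974 × 4800] = 7891.4637
r = -7440 / 7891.4637 ≈ -0.943

-0.943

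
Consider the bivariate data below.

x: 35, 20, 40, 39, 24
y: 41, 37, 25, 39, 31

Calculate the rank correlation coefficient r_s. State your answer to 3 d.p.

-0.200

Rank x: 3, 1, 5, 4, 2
Rank y: 5, 3, 1, 4, 2
d = rank(x) − rank(y): -2, -2, 4, 0, 0; Σd² = 24
ρ = 1 − 6Σd² / [n(n²−1)] = 1 − 6×24 / (5×24) = 1 − 144/120 ≈ -0.200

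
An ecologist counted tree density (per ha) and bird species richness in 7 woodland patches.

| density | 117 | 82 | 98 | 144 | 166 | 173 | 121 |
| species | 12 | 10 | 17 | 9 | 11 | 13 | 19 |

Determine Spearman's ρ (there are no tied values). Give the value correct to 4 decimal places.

Rank density: 3, 1, 2, 5, 6, 7, 4
Rank species: 4, 2, 6, 1, 3, 5, 7
d = rank(density) − rank(species): -1, -1, -4, 4, 3, 2, -3; Σd² = 56
ρ = 1 − 6Σd² / [n(n²−1)] = 1 − 6×56 / (7×48) = 1 − 336/336 ≈ 0.0000

0.0000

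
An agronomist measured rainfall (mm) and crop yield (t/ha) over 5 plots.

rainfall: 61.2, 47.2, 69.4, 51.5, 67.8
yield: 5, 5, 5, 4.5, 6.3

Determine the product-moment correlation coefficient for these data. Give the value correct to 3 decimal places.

n = 5, Σx = 297.1, Σy = 25.8, Σx² = 18038.73, Σy² = 134.94, Σxy = 1547.89
nΣxy − ΣxΣy = 7739.45 − 7665.18 = 74.27
nΣx² − (Σx)² = 90193.65 − 88268.41 = 1925.24; nΣy² − (Σy)² = 674.7 − 665.64 = 9.06
r = 74.27 / √(1925.24 × 9.06) = 74.27 / 132.0707 ≈ 0.562

0.562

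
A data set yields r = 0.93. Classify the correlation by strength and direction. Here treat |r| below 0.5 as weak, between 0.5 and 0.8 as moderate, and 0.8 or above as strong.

r = 0.93 > 0 so the relationship is positive.
|r| = 0.93, which falls in the strong range.

strong positive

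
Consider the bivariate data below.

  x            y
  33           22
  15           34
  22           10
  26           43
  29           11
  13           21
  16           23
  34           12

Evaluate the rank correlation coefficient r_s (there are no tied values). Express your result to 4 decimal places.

Rank x: 7, 2, 4, 5, 6, 1, 3, 8
Rank y: 5, 7, 1, 8, 2, 4, 6, 3
d = rank(x) − rank(y): 2, -5, 3, -3, 4, -3, -3, 5; Σd² = 106
ρ = 1 − 6Σd² / [n(n²−1)] = 1 − 6×106 / (8×63) = 1 − 636/504 ≈ -0.2619

-0.2619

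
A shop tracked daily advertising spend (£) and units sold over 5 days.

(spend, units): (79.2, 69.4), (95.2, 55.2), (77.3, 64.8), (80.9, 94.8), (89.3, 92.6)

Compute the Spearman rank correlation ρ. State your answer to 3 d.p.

Rank spend: 2, 5, 1, 3, 4
Rank units: 3, 1, 2, 5, 4
d = rank(spend) − rank(units): -1, 4, -1, -2, 0; Σd² = 22
ρ = 1 − 6Σd² / [n(n²−1)] = 1 − 6×22 / (5×24) = 1 − 132/120 ≈ -0.100

-0.100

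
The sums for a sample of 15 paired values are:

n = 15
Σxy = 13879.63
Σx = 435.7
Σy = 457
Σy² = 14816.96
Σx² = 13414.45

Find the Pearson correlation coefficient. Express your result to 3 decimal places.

r = (nΣxy − ΣxΣy) / √[(nΣx² − (Σx)²)(nΣy² − (Σy)²)]
Numerator: 15×13879.63 − 435.7×457 = 9079.55
Denominator: √[(201216.75 − 189834.49)(222254.4 − 208849)] = √[11382.26 × 13405.4] = 12352.4794
r = 9079.55 / 12352.4794 ≈ 0.735

0.735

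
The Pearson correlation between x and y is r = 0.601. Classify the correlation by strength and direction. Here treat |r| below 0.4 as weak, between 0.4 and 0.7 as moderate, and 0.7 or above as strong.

r = 0.601 > 0 so the relationship is positive.
|r| = 0.601, which falls in the moderate range.

moderate positive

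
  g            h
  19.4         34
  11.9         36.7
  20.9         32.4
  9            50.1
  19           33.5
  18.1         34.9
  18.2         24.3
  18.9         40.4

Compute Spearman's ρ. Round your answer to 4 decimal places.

-0.6190

Rank g: 7, 2, 8, 1, 6, 3, 4, 5
Rank h: 4, 6, 2, 8, 3, 5, 1, 7
d = rank(g) − rank(h): 3, -4, 6, -7, 3, -2, 3, -2; Σd² = 136
ρ = 1 − 6Σd² / [n(n²−1)] = 1 − 6×136 / (8×63) = 1 − 816/504 ≈ -0.6190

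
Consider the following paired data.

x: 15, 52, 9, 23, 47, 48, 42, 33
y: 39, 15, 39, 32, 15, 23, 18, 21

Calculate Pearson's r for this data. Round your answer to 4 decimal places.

n = 8, Σx = 269, Σy = 202, Σx² = 10905, Σy² = 5810, Σxy = 5710
nΣxy − ΣxΣy = 45680 − 54338 = -8658
nΣx² − (Σx)² = 87240 − 72361 = 14879; nΣy² − (Σy)² = 46480 − 40804 = 5676
r = -8658 / √(14879 × 5676) = -8658 / 9189.8424 ≈ -0.9421

-0.9421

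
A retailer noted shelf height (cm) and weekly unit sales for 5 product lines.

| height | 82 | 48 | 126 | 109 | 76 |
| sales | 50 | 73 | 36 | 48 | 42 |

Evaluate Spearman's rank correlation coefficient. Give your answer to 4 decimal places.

-0.7000

Rank height: 3, 1, 5, 4, 2
Rank sales: 4, 5, 1, 3, 2
d = rank(height) − rank(sales): -1, -4, 4, 1, 0; Σd² = 34
ρ = 1 − 6Σd² / [n(n²−1)] = 1 − 6×34 / (5×24) = 1 − 204/120 ≈ -0.7000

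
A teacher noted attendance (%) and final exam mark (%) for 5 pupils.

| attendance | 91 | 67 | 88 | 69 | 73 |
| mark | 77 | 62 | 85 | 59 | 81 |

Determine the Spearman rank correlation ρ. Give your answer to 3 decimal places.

0.600

Rank attendance: 5, 1, 4, 2, 3
Rank mark: 3, 2, 5, 1, 4
d = rank(attendance) − rank(mark): 2, -1, -1, 1, -1; Σd² = 8
ρ = 1 − 6Σd² / [n(n²−1)] = 1 − 6×8 / (5×24) = 1 − 48/120 ≈ 0.600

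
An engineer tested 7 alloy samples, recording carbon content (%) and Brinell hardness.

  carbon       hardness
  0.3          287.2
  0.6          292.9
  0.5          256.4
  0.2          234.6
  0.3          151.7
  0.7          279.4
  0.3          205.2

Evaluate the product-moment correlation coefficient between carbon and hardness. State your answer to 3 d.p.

0.563

n = 7, Σx = 2.9, Σy = 1707.4, Σx² = 1.41, Σy² = 432236.66, Σxy = 739.67
nΣxy − ΣxΣy = 5177.69 − 4951.46 = 226.23
nΣx² − (Σx)² = 9.87 − 8.41 = 1.46; nΣy² − (Σy)² = 3025656.62 − 2915214.76 = 110441.86
r = 226.23 / √(1.46 × 110441.86) = 226.23 / 401.5534 ≈ 0.563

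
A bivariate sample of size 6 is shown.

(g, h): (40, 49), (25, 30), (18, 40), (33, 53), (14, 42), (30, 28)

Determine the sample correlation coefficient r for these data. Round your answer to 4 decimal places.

n = 6, Σg = 160, Σh = 242, Σg² = 4734, Σh² = 10258, Σgh = 6607
nΣgh − ΣgΣh = 39642 − 38720 = 922
nΣg² − (Σg)² = 28404 − 25600 = 2804; nΣh² − (Σh)² = 61548 − 58564 = 2984
r = 922 / √(2804 × 2984) = 922 / 2892.6002 ≈ 0.3187

0.3187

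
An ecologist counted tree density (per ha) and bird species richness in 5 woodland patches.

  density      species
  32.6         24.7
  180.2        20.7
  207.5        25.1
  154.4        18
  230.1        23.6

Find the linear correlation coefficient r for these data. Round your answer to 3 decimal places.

n = 5, Σx = 804.8, Σy = 112.1, Σx² = 153376.42, Σy² = 2549.55, Σxy = 17953.17
nΣxy − ΣxΣy = 89765.85 − 90218.08 = -452.23
nΣx² − (Σx)² = 766882.1 − 647703.04 = 119179.06; nΣy² − (Σy)² = 12747.75 − 12566.41 = 181.34
r = -452.23 / √(119179.06 × 181.34) = -452.23 / 4648.8634 ≈ -0.097

-0.097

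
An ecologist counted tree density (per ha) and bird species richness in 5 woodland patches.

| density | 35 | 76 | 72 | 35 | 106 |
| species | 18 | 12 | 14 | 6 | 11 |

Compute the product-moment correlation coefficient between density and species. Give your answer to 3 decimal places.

n = 5, Σx = 324, Σy = 61, Σx² = 24646, Σy² = 821, Σxy = 3926
nΣxy − ΣxΣy = 19630 − 19764 = -134
nΣx² − (Σx)² = 123230 − 104976 = 18254; nΣy² − (Σy)² = 4105 − 3721 = 384
r = -134 / √(18254 × 384) = -134 / 2647.5528 ≈ -0.051

-0.051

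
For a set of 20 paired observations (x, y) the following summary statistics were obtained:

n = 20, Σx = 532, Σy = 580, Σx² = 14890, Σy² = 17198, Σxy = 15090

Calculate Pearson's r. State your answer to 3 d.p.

-0.640

r = (nΣxy − ΣxΣy) / √[(nΣx² − (Σx)²)(nΣy² − (Σy)²)]
Numerator: 20×15090 − 532×580 = -6760
Denominator: √[(297800 − 283024)(343960 − 336400)] = √[14776 × 7560] = 10569.1324
r = -6760 / 10569.1324 ≈ -0.640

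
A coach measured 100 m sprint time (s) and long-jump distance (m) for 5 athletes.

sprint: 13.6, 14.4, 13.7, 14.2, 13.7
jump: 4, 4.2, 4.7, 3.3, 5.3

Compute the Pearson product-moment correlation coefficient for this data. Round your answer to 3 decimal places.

n = 5, Σx = 69.6, Σy = 21.5, Σx² = 969.34, Σy² = 94.71, Σxy = 298.74
nΣxy − ΣxΣy = 1493.7 − 1496.4 = -2.7
nΣx² − (Σx)² = 4846.7 − 4844.16 = 2.54; nΣy² − (Σy)² = 473.55 − 462.25 = 11.3
r = -2.7 / √(2.54 × 11.3) = -2.7 / 5.3574 ≈ -0.504

-0.504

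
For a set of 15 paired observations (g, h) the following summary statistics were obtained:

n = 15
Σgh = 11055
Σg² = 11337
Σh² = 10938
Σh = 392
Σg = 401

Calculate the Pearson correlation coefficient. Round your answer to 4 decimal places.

0.8797

r = (nΣgh − ΣgΣh) / √[(nΣg² − (Σg)²)(nΣh² − (Σh)²)]
Numerator: 15×11055 − 401×392 = 8633
Denominator: √[(170055 − 160801)(164070 − 153664)] = √[9254 × 10406] = 9813.1098
r = 8633 / 9813.1098 ≈ 0.8797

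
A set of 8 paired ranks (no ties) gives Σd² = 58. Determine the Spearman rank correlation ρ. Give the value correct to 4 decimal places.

0.3095

ρ = 1 − 6Σd² / [n(n²−1)] = 1 − 6×58 / (8×63)
  = 1 − 348/504 = 1 − 0.69048 ≈ 0.3095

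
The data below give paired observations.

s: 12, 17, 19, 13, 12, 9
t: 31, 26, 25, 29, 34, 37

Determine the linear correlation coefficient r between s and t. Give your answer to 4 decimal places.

n = 6, Σs = 82, Σt = 182, Σs² = 1188, Σt² = 5628, Σst = 2407
nΣst − ΣsΣt = 14442 − 14924 = -482
nΣs² − (Σs)² = 7128 − 6724 = 404; nΣt² − (Σt)² = 33768 − 33124 = 644
r = -482 / √(404 × 644) = -482 / 510.0745 ≈ -0.9450

-0.9450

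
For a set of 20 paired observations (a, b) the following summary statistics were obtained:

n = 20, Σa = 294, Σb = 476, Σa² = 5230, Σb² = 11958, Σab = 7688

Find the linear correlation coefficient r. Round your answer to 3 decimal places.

r = (nΣab − ΣaΣb) / √[(nΣa² − (Σa)²)(nΣb² − (Σb)²)]
Numerator: 20×7688 − 294×476 = 13816
Denominator: √[(104600 − 86436)(239160 − 226576)] = √[18164 × 12584] = 15118.7227
r = 13816 / 15118.7227 ≈ 0.914

0.914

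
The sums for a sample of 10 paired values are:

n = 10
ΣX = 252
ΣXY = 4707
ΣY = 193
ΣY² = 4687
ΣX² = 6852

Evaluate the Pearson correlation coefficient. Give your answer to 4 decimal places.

r = (nΣXY − ΣXΣY) / √[(nΣX² − (ΣX)²)(nΣY² − (ΣY)²)]
Numerator: 10×4707 − 252×193 = -1566
Denominator: √[(68520 − 63504)(46870 − 37249)] = √[5016 × 9621] = 6946.8652
r = -1566 / 6946.8652 ≈ -0.2254

-0.2254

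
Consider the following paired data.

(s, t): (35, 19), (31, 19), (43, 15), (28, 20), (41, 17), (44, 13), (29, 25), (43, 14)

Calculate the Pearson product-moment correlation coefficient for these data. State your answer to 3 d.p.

-0.888

n = 8, Σs = 294, Σt = 142, Σs² = 11126, Σt² = 2626, Σst = 5055
nΣst − ΣsΣt = 40440 − 41748 = -1308
nΣs² − (Σs)² = 89008 − 86436 = 2572; nΣt² − (Σt)² = 21008 − 20164 = 844
r = -1308 / √(2572 × 844) = -1308 / 1473.3526 ≈ -0.888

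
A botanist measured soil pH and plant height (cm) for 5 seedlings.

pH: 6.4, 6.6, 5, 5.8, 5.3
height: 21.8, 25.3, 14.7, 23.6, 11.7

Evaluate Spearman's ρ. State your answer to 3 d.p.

0.800

Rank pH: 4, 5, 1, 3, 2
Rank height: 3, 5, 2, 4, 1
d = rank(pH) − rank(height): 1, 0, -1, -1, 1; Σd² = 4
ρ = 1 − 6Σd² / [n(n²−1)] = 1 − 6×4 / (5×24) = 1 − 24/120 ≈ 0.800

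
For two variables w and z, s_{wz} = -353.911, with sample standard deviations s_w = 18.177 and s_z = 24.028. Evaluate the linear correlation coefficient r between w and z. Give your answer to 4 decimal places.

-0.8103

r = Cov(w,z) / (s_w · s_z) = -353.911 / (18.177 × 24.028)
  = -353.911 / 436.7570 ≈ -0.8103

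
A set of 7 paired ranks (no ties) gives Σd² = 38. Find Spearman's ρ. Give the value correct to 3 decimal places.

0.321

ρ = 1 − 6Σd² / [n(n²−1)] = 1 − 6×38 / (7×48)
  = 1 − 228/336 = 1 − 0.6786 ≈ 0.321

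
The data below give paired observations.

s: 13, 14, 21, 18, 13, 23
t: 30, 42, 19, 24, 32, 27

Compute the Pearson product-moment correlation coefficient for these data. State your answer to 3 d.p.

n = 6, Σs = 102, Σt = 174, Σs² = 1828, Σt² = 5354, Σst = 2846
nΣst − ΣsΣt = 17076 − 17748 = -672
nΣs² − (Σs)² = 10968 − 10404 = 564; nΣt² − (Σt)² = 32124 − 30276 = 1848
r = -672 / √(564 × 1848) = -672 / 1020.9172 ≈ -0.658

-0.658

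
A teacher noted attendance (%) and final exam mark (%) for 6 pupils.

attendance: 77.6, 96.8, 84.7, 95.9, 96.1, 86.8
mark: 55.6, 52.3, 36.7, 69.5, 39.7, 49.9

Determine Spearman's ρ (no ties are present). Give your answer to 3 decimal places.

Rank attendance: 1, 6, 2, 4, 5, 3
Rank mark: 5, 4, 1, 6, 2, 3
d = rank(attendance) − rank(mark): -4, 2, 1, -2, 3, 0; Σd² = 34
ρ = 1 − 6Σd² / [n(n²−1)] = 1 − 6×34 / (6×35) = 1 − 204/210 ≈ 0.029

0.029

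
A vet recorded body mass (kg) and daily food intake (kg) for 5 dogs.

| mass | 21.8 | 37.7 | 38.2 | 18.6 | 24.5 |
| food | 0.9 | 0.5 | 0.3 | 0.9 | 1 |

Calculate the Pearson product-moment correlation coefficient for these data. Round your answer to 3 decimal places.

-0.916

n = 5, Σx = 140.8, Σy = 3.6, Σx² = 4301.98, Σy² = 2.96, Σxy = 91.17
nΣxy − ΣxΣy = 455.85 − 506.88 = -51.03
nΣx² − (Σx)² = 21509.9 − 19824.64 = 1685.26; nΣy² − (Σy)² = 14.8 − 12.96 = 1.84
r = -51.03 / √(1685.26 × 1.84) = -51.03 / 55.6855 ≈ -0.916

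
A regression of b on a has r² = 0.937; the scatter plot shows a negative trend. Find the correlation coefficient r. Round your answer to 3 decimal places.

|r| = √0.937 = 0.968
The association is negative, so r = −0.968.

-0.968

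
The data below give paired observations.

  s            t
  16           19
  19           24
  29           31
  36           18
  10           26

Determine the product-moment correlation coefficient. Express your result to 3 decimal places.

-0.131

n = 5, Σs = 110, Σt = 118, Σs² = 2854, Σt² = 2898, Σst = 2567
nΣst − ΣsΣt = 12835 − 12980 = -145
nΣs² − (Σs)² = 14270 − 12100 = 2170; nΣt² − (Σt)² = 14490 − 13924 = 566
r = -145 / √(2170 × 566) = -145 / 1108.2509 ≈ -0.131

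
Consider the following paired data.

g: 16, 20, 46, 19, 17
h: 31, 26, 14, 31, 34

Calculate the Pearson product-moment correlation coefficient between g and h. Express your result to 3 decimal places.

-0.957

n = 5, Σg = 118, Σh = 136, Σg² = 3422, Σh² = 3950, Σgh = 2827
nΣgh − ΣgΣh = 14135 − 16048 = -1913
nΣg² − (Σg)² = 17110 − 13924 = 3186; nΣh² − (Σh)² = 19750 − 18496 = 1254
r = -1913 / √(3186 × 1254) = -1913 / 1998.8106 ≈ -0.957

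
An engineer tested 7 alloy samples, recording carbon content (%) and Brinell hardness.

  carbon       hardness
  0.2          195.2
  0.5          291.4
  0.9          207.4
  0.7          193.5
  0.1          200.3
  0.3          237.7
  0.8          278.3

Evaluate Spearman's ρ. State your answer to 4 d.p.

Rank carbon: 2, 4, 7, 5, 1, 3, 6
Rank hardness: 2, 7, 4, 1, 3, 5, 6
d = rank(carbon) − rank(hardness): 0, -3, 3, 4, -2, -2, 0; Σd² = 42
ρ = 1 − 6Σd² / [n(n²−1)] = 1 − 6×42 / (7×48) = 1 − 252/336 ≈ 0.2500

0.2500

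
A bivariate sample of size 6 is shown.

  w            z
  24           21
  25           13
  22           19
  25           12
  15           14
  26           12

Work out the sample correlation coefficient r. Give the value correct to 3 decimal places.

-0.112

n = 6, Σw = 137, Σz = 91, Σw² = 3211, Σz² = 1455, Σwz = 2069
nΣwz − ΣwΣz = 12414 − 12467 = -53
nΣw² − (Σw)² = 19266 − 18769 = 497; nΣz² − (Σz)² = 8730 − 8281 = 449
r = -53 / √(497 × 449) = -53 / 472.3907 ≈ -0.112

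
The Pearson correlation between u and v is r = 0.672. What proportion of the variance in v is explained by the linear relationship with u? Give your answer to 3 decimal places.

r² = (0.672)² = 0.452

0.452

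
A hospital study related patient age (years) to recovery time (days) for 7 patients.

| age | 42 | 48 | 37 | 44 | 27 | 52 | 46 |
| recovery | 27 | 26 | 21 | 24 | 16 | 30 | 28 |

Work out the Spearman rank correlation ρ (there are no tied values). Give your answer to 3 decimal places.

Rank age: 3, 6, 2, 4, 1, 7, 5
Rank recovery: 5, 4, 2, 3, 1, 7, 6
d = rank(age) − rank(recovery): -2, 2, 0, 1, 0, 0, -1; Σd² = 10
ρ = 1 − 6Σd² / [n(n²−1)] = 1 − 6×10 / (7×48) = 1 − 60/336 ≈ 0.821

0.821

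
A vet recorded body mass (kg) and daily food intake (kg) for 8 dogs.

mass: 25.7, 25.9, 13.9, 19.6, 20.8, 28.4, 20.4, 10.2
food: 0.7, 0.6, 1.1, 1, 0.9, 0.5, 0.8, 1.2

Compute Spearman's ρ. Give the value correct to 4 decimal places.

-0.9762

Rank mass: 6, 7, 2, 3, 5, 8, 4, 1
Rank food: 3, 2, 7, 6, 5, 1, 4, 8
d = rank(mass) − rank(food): 3, 5, -5, -3, 0, 7, 0, -7; Σd² = 166
ρ = 1 − 6Σd² / [n(n²−1)] = 1 − 6×166 / (8×63) = 1 − 996/504 ≈ -0.9762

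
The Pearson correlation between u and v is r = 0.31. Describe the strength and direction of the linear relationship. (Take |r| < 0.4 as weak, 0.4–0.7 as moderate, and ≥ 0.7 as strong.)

r = 0.31 > 0 so the relationship is positive.
|r| = 0.31, which falls in the weak range.

weak positive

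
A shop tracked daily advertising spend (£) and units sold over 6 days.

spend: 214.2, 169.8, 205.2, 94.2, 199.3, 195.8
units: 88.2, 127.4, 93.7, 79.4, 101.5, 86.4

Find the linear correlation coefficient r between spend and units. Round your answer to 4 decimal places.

0.1938

n = 6, Σx = 1078.5, Σy = 576.6, Σx² = 203752.49, Σy² = 56861.26, Σxy = 104377.75
nΣxy − ΣxΣy = 626266.5 − 621863.1 = 4403.4
nΣx² − (Σx)² = 1222514.94 − 1163162.25 = 59352.69; nΣy² − (Σy)² = 341167.56 − 332467.56 = 8700
r = 4403.4 / √(59352.69 × 8700) = 4403.4 / 22723.7410 ≈ 0.1938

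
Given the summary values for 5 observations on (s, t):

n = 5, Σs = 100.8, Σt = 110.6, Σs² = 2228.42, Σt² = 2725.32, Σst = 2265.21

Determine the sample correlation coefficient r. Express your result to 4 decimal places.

0.1518

r = (nΣst − ΣsΣt) / √[(nΣs² − (Σs)²)(nΣt² − (Σt)²)]
Numerator: 5×2265.21 − 100.8×110.6 = 177.57
Denominator: √[(11142.1 − 10160.64)(13626.6 − 12232.36)] = √[981.46 × 1394.24] = 1169.7824
r = 177.57 / 1169.7824 ≈ 0.1518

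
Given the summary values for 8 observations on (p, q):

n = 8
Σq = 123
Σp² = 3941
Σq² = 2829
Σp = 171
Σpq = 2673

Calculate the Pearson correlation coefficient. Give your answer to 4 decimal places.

r = (nΣpq − ΣpΣq) / √[(nΣp² − (Σp)²)(nΣq² − (Σq)²)]
Numerator: 8×2673 − 171×123 = 351
Denominator: √[(31528 − 29241)(22632 − 15129)] = √[2287 × 7503] = 4142.3859
r = 351 / 4142.3859 ≈ 0.0847

0.0847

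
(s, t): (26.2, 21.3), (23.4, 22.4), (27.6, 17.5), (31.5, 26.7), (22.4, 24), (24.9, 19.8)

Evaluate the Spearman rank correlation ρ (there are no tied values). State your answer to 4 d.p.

-0.0857

Rank s: 4, 2, 5, 6, 1, 3
Rank t: 3, 4, 1, 6, 5, 2
d = rank(s) − rank(t): 1, -2, 4, 0, -4, 1; Σd² = 38
ρ = 1 − 6Σd² / [n(n²−1)] = 1 − 6×38 / (6×35) = 1 − 228/210 ≈ -0.0857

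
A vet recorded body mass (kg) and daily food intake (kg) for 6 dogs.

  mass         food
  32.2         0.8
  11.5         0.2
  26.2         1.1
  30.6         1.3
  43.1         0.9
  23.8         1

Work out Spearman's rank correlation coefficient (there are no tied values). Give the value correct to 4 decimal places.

Rank mass: 5, 1, 3, 4, 6, 2
Rank food: 2, 1, 5, 6, 3, 4
d = rank(mass) − rank(food): 3, 0, -2, -2, 3, -2; Σd² = 30
ρ = 1 − 6Σd² / [n(n²−1)] = 1 − 6×30 / (6×35) = 1 − 180/210 ≈ 0.1429

0.1429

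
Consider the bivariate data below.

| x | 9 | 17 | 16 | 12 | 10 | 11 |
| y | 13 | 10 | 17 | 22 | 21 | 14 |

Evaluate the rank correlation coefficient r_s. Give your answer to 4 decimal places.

-0.1429

Rank x: 1, 6, 5, 4, 2, 3
Rank y: 2, 1, 4, 6, 5, 3
d = rank(x) − rank(y): -1, 5, 1, -2, -3, 0; Σd² = 40
ρ = 1 − 6Σd² / [n(n²−1)] = 1 − 6×40 / (6×35) = 1 − 240/210 ≈ -0.1429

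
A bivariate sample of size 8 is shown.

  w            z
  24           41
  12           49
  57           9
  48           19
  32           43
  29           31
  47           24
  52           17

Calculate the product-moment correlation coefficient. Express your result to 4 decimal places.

n = 8, Σw = 301, Σz = 233, Σw² = 13051, Σz² = 8199, Σwz = 7284
nΣwz − ΣwΣz = 58272 − 70133 = -11861
nΣw² − (Σw)² = 104408 − 90601 = 13807; nΣz² − (Σz)² = 65592 − 54289 = 11303
r = -11861 / √(13807 × 11303) = -11861 / 12492.4185 ≈ -0.9495

-0.9495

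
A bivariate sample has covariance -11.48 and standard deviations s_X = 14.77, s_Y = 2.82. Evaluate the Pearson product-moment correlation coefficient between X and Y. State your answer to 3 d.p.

r = Cov(X,Y) / (s_X · s_Y) = -11.48 / (14.77 × 2.82)
  = -11.48 / 41.6514 ≈ -0.276

-0.276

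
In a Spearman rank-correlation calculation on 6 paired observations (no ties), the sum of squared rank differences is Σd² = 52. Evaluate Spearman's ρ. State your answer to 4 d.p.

ρ = 1 − 6Σd² / [n(n²−1)] = 1 − 6×52 / (6×35)
  = 1 − 312/210 = 1 − 1.48571 ≈ -0.4857

-0.4857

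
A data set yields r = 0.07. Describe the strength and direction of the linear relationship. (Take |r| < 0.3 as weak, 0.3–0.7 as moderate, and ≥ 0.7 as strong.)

weak positive

r = 0.07 > 0 so the relationship is positive.
|r| = 0.07, which falls in the weak range.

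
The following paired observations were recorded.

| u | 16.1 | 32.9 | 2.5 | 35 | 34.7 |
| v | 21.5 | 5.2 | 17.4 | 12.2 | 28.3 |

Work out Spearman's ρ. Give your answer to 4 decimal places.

Rank u: 2, 3, 1, 5, 4
Rank v: 4, 1, 3, 2, 5
d = rank(u) − rank(v): -2, 2, -2, 3, -1; Σd² = 22
ρ = 1 − 6Σd² / [n(n²−1)] = 1 − 6×22 / (5×24) = 1 − 132/120 ≈ -0.1000

-0.1000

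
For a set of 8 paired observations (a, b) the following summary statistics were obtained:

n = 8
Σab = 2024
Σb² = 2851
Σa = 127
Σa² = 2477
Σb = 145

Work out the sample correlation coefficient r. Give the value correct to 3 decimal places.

-0.867

r = (nΣab − ΣaΣb) / √[(nΣa² − (Σa)²)(nΣb² − (Σb)²)]
Numerator: 8×2024 − 127×145 = -2223
Denominator: √[(19816 − 16129)(22808 − 21025)] = √[3687 × 1783] = 2563.9659
r = -2223 / 2563.9659 ≈ -0.867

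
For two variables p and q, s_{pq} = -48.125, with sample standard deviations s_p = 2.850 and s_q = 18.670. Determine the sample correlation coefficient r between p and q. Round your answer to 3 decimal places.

r = Cov(p,q) / (s_p · s_q) = -48.125 / (2.850 × 18.670)
  = -48.125 / 53.2095 ≈ -0.904

-0.904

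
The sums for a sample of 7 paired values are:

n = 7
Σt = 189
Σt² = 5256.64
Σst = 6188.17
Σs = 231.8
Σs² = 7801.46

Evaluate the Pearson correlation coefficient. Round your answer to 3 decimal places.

r = (nΣst − ΣsΣt) / √[(nΣs² − (Σs)²)(nΣt² − (Σt)²)]
Numerator: 7×6188.17 − 231.8×189 = -493.01
Denominator: √[(54610.22 − 53731.24)(36796.48 − 35721)] = √[878.98 × 1075.48] = 972.2785
r = -493.01 / 972.2785 ≈ -0.507

-0.507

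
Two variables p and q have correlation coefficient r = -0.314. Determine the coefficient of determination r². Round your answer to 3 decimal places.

r² = (-0.314)² = 0.099

0.099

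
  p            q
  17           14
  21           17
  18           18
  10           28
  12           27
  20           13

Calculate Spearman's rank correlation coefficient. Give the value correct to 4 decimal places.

Rank p: 3, 6, 4, 1, 2, 5
Rank q: 2, 3, 4, 6, 5, 1
d = rank(p) − rank(q): 1, 3, 0, -5, -3, 4; Σd² = 60
ρ = 1 − 6Σd² / [n(n²−1)] = 1 − 6×60 / (6×35) = 1 − 360/210 ≈ -0.7143

-0.7143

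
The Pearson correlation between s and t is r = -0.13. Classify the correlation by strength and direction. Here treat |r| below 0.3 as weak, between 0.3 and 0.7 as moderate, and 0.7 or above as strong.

r = -0.13 < 0 so the relationship is negative.
|r| = 0.13, which falls in the weak range.

weak negative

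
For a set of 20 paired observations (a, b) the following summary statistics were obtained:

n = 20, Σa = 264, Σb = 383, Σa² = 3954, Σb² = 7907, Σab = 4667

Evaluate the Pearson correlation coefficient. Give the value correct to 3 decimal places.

r = (nΣab − ΣaΣb) / √[(nΣa² − (Σa)²)(nΣb² − (Σb)²)]
Numerator: 20×4667 − 264×383 = -7772
Denominator: √[(79080 − 69696)(158140 − 146689)] = √[9384 × 11451] = 10366.1075
r = -7772 / 10366.1075 ≈ -0.750

-0.750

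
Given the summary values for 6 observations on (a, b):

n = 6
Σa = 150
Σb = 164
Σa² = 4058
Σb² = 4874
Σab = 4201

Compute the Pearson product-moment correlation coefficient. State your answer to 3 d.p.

0.291

r = (nΣab − ΣaΣb) / √[(nΣa² − (Σa)²)(nΣb² − (Σb)²)]
Numerator: 6×4201 − 150×164 = 606
Denominator: √[(24348 − 22500)(29244 − 26896)] = √[1848 × 2348] = 2083.0516
r = 606 / 2083.0516 ≈ 0.291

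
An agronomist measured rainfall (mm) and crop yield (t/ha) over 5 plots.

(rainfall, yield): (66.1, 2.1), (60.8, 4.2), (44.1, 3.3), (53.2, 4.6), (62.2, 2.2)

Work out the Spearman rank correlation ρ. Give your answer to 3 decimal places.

-0.700

Rank rainfall: 5, 3, 1, 2, 4
Rank yield: 1, 4, 3, 5, 2
d = rank(rainfall) − rank(yield): 4, -1, -2, -3, 2; Σd² = 34
ρ = 1 − 6Σd² / [n(n²−1)] = 1 − 6×34 / (5×24) = 1 − 204/120 ≈ -0.700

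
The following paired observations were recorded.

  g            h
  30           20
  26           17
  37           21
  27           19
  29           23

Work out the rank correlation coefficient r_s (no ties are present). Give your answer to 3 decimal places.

0.700

Rank g: 4, 1, 5, 2, 3
Rank h: 3, 1, 4, 2, 5
d = rank(g) − rank(h): 1, 0, 1, 0, -2; Σd² = 6
ρ = 1 − 6Σd² / [n(n²−1)] = 1 − 6×6 / (5×24) = 1 − 36/120 ≈ 0.700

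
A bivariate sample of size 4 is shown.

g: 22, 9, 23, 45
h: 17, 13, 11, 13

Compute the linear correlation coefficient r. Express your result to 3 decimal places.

-0.067

n = 4, Σg = 99, Σh = 54, Σg² = 3119, Σh² = 748, Σgh = 1329
nΣgh − ΣgΣh = 5316 − 5346 = -30
nΣg² − (Σg)² = 12476 − 9801 = 2675; nΣh² − (Σh)² = 2992 − 2916 = 76
r = -30 / √(2675 × 76) = -30 / 450.8880 ≈ -0.067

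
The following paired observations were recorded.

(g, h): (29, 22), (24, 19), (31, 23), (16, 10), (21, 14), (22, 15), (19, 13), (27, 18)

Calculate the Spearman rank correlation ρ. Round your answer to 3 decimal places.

0.976

Rank g: 7, 5, 8, 1, 3, 4, 2, 6
Rank h: 7, 6, 8, 1, 3, 4, 2, 5
d = rank(g) − rank(h): 0, -1, 0, 0, 0, 0, 0, 1; Σd² = 2
ρ = 1 − 6Σd² / [n(n²−1)] = 1 − 6×2 / (8×63) = 1 − 12/504 ≈ 0.976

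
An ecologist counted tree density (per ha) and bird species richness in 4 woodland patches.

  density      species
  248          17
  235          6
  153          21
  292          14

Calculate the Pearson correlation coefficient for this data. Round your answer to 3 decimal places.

n = 4, Σx = 928, Σy = 58, Σx² = 225402, Σy² = 962, Σxy = 12927
nΣxy − ΣxΣy = 51708 − 53824 = -2116
nΣx² − (Σx)² = 901608 − 861184 = 40424; nΣy² − (Σy)² = 3848 − 3364 = 484
r = -2116 / √(40424 × 484) = -2116 / 4423.2585 ≈ -0.478

-0.478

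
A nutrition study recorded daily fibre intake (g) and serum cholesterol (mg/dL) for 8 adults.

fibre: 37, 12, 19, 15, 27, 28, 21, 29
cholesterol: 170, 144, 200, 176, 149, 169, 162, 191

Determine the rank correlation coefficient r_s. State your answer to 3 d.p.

0.238

Rank fibre: 8, 1, 3, 2, 5, 6, 4, 7
Rank cholesterol: 5, 1, 8, 6, 2, 4, 3, 7
d = rank(fibre) − rank(cholesterol): 3, 0, -5, -4, 3, 2, 1, 0; Σd² = 64
ρ = 1 − 6Σd² / [n(n²−1)] = 1 − 6×64 / (8×63) = 1 − 384/504 ≈ 0.238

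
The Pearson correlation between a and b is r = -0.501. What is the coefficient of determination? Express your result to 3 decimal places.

r² = (-0.501)² = 0.251

0.251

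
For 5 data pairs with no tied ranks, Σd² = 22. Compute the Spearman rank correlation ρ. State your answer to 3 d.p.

ρ = 1 − 6Σd² / [n(n²−1)] = 1 − 6×22 / (5×24)
  = 1 − 132/120 = 1 − 1.1000 ≈ -0.100

-0.100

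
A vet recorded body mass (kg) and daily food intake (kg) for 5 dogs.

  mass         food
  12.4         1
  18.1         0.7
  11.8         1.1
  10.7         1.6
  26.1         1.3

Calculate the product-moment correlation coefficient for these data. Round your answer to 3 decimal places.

n = 5, Σx = 79.1, Σy = 5.7, Σx² = 1416.31, Σy² = 6.95, Σxy = 89.1
nΣxy − ΣxΣy = 445.5 − 450.87 = -5.37
nΣx² − (Σx)² = 7081.55 − 6256.81 = 824.74; nΣy² − (Σy)² = 34.75 − 32.49 = 2.26
r = -5.37 / √(824.74 × 2.26) = -5.37 / 43.1731 ≈ -0.124

-0.124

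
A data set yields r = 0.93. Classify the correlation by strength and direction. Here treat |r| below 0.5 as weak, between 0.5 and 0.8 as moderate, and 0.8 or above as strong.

strong positive

r = 0.93 > 0 so the relationship is positive.
|r| = 0.93, which falls in the strong range.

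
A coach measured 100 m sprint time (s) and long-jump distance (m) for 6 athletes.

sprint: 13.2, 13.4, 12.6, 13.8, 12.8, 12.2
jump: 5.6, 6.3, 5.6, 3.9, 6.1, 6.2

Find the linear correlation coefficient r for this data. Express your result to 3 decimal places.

n = 6, Σx = 78, Σy = 33.7, Σx² = 1015.68, Σy² = 193.27, Σxy = 436.44
nΣxy − ΣxΣy = 2618.64 − 2628.6 = -9.96
nΣx² − (Σx)² = 6094.08 − 6084 = 10.08; nΣy² − (Σy)² = 1159.62 − 1135.69 = 23.93
r = -9.96 / √(10.08 × 23.93) = -9.96 / 15.5311 ≈ -0.641

-0.641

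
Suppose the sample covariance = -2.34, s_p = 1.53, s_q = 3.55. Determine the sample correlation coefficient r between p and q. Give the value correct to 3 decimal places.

-0.431

r = Cov(p,q) / (s_p · s_q) = -2.34 / (1.53 × 3.55)
  = -2.34 / 5.4315 ≈ -0.431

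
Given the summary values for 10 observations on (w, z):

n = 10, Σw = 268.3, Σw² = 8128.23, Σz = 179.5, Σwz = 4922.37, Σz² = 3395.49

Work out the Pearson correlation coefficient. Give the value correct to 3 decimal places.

0.265

r = (nΣwz − ΣwΣz) / √[(nΣw² − (Σw)²)(nΣz² − (Σz)²)]
Numerator: 10×4922.37 − 268.3×179.5 = 1063.85
Denominator: √[(81282.3 − 71984.89)(33954.9 − 32220.25)] = √[9297.41 × 1734.65] = 4015.9373
r = 1063.85 / 4015.9373 ≈ 0.265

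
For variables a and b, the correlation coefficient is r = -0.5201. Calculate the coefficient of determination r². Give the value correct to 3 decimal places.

r² = (-0.5201)² = 0.271

0.271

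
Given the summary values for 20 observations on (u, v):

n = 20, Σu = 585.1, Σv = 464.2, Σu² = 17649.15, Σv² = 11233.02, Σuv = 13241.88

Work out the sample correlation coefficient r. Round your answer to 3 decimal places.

-0.685

r = (nΣuv − ΣuΣv) / √[(nΣu² − (Σu)²)(nΣv² − (Σv)²)]
Numerator: 20×13241.88 − 585.1×464.2 = -6765.82
Denominator: √[(352983 − 342342.01)(224660.4 − 215481.64)] = √[10640.99 × 9178.76] = 9882.8687
r = -6765.82 / 9882.8687 ≈ -0.685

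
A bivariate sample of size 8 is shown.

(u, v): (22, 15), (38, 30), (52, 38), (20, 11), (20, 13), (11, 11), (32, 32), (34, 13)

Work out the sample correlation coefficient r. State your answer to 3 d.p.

n = 8, Σu = 229, Σv = 163, Σu² = 7733, Σv² = 4173, Σuv = 5513
nΣuv − ΣuΣv = 44104 − 37327 = 6777
nΣu² − (Σu)² = 61864 − 52441 = 9423; nΣv² − (Σv)² = 33384 − 26569 = 6815
r = 6777 / √(9423 × 6815) = 6777 / 8013.5975 ≈ 0.846

0.846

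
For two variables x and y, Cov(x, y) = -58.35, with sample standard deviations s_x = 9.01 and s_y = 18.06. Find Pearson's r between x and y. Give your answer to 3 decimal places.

-0.359

r = Cov(x,y) / (s_x · s_y) = -58.35 / (9.01 × 18.06)
  = -58.35 / 162.7206 ≈ -0.359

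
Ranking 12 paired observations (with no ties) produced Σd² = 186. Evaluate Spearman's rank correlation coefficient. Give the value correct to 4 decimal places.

0.3497

ρ = 1 − 6Σd² / [n(n²−1)] = 1 − 6×186 / (12×143)
  = 1 − 1116/1716 = 1 − 0.65035 ≈ 0.3497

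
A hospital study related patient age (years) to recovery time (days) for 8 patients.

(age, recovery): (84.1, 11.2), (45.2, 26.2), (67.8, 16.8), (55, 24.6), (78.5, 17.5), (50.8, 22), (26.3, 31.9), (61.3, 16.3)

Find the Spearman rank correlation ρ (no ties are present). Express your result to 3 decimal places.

Rank age: 8, 2, 6, 4, 7, 3, 1, 5
Rank recovery: 1, 7, 3, 6, 4, 5, 8, 2
d = rank(age) − rank(recovery): 7, -5, 3, -2, 3, -2, -7, 3; Σd² = 158
ρ = 1 − 6Σd² / [n(n²−1)] = 1 − 6×158 / (8×63) = 1 − 948/504 ≈ -0.881

-0.881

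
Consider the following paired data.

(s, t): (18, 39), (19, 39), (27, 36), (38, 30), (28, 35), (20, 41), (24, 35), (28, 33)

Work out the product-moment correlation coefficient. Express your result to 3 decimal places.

-0.929

n = 8, Σs = 202, Σt = 288, Σs² = 5402, Σt² = 10458, Σst = 7119
nΣst − ΣsΣt = 56952 − 58176 = -1224
nΣs² − (Σs)² = 43216 − 40804 = 2412; nΣt² − (Σt)² = 83664 − 82944 = 720
r = -1224 / √(2412 × 720) = -1224 / 1317.8164 ≈ -0.929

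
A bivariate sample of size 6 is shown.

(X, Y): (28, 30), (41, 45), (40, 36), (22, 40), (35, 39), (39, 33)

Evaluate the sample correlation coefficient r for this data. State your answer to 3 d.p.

0.186

n = 6, ΣX = 205, ΣY = 223, ΣX² = 7295, ΣY² = 8431, ΣXY = 7657
nΣXY − ΣXΣY = 45942 − 45715 = 227
nΣX² − (ΣX)² = 43770 − 42025 = 1745; nΣY² − (ΣY)² = 50586 − 49729 = 857
r = 227 / √(1745 × 857) = 227 / 1222.8921 ≈ 0.186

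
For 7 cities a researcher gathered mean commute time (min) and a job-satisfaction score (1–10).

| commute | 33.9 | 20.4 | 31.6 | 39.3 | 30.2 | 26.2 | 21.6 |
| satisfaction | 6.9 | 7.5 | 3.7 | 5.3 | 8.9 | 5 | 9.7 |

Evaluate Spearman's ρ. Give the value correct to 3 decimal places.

-0.464

Rank commute: 6, 1, 5, 7, 4, 3, 2
Rank satisfaction: 4, 5, 1, 3, 6, 2, 7
d = rank(commute) − rank(satisfaction): 2, -4, 4, 4, -2, 1, -5; Σd² = 82
ρ = 1 − 6Σd² / [n(n²−1)] = 1 − 6×82 / (7×48) = 1 − 492/336 ≈ -0.464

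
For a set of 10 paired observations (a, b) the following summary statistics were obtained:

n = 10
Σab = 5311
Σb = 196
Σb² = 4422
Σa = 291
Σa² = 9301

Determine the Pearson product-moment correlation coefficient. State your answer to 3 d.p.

-0.565

r = (nΣab − ΣaΣb) / √[(nΣa² − (Σa)²)(nΣb² − (Σb)²)]
Numerator: 10×5311 − 291×196 = -3926
Denominator: √[(93010 − 84681)(44220 − 38416)] = √[8329 × 5804] = 6952.8063
r = -3926 / 6952.8063 ≈ -0.565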